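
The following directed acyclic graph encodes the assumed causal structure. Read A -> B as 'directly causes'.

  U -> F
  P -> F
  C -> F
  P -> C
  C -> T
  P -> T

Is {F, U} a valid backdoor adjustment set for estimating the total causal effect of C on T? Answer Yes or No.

No

Backdoor paths from C to T (paths whose first edge points into C):
  P1: C <- P -> T
Condition 1 (no descendant of C in the set): FAILS — F is a descendant of C.
Condition 2 (every backdoor path blocked by {F, U}):
  P1: open — no interior node is in the conditioning set.
{F, U} does not satisfy the backdoor criterion.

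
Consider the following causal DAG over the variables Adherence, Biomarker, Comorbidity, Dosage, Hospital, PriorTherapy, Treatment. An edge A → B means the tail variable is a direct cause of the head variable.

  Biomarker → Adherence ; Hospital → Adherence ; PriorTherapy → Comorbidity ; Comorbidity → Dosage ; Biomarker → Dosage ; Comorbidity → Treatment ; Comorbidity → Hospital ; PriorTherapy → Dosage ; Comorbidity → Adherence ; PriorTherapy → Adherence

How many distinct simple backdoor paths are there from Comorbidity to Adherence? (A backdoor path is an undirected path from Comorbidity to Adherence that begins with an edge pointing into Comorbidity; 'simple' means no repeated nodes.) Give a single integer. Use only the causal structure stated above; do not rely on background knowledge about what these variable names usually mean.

A backdoor path from Comorbidity to Adherence is any simple undirected path whose first edge points into Comorbidity (i.e. leaves Comorbidity via a parent).
Parents of Comorbidity: {PriorTherapy}.
Enumerating:
  P1: Comorbidity <- PriorTherapy -> Dosage <- Biomarker -> Adherence
  P2: Comorbidity <- PriorTherapy -> Adherence
That exhausts the simple backdoor paths. Count: 2.

2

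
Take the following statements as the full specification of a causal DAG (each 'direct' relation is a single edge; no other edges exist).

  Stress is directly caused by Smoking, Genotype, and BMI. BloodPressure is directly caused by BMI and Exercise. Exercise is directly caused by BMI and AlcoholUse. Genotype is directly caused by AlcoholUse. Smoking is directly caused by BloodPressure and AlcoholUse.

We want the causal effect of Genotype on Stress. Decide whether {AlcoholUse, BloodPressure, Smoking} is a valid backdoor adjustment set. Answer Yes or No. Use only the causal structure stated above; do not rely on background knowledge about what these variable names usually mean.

Backdoor paths from Genotype to Stress (paths whose first edge points into Genotype):
  P1: Genotype <- AlcoholUse -> Exercise <- BMI -> BloodPressure -> Smoking -> Stress
  P2: Genotype <- AlcoholUse -> Exercise <- BMI -> Stress
  P3: Genotype <- AlcoholUse -> Exercise -> BloodPressure <- BMI -> Stress
  P4: Genotype <- AlcoholUse -> Exercise -> BloodPressure -> Smoking -> Stress
  P5: Genotype <- AlcoholUse -> Smoking <- BloodPressure <- BMI -> Stress
  P6: Genotype <- AlcoholUse -> Smoking <- BloodPressure <- Exercise <- BMI -> Stress
  P7: Genotype <- AlcoholUse -> Smoking -> Stress
Condition 1 (no descendant of Genotype in the set): holds — descendants of Genotype are {Stress}; none are in {AlcoholUse, BloodPressure, Smoking}.
Condition 2 (every backdoor path blocked by {AlcoholUse, BloodPressure, Smoking}):
  P1: blocked at fork node AlcoholUse ∈ conditioning set.
  P2: blocked at fork node AlcoholUse ∈ conditioning set.
  P3: blocked at fork node AlcoholUse ∈ conditioning set.
  P4: blocked at fork node AlcoholUse ∈ conditioning set.
  P5: blocked at fork node AlcoholUse ∈ conditioning set.
  P6: blocked at fork node AlcoholUse ∈ conditioning set.
  P7: blocked at fork node AlcoholUse ∈ conditioning set.
{AlcoholUse, BloodPressure, Smoking} satisfies the backdoor criterion.

Yes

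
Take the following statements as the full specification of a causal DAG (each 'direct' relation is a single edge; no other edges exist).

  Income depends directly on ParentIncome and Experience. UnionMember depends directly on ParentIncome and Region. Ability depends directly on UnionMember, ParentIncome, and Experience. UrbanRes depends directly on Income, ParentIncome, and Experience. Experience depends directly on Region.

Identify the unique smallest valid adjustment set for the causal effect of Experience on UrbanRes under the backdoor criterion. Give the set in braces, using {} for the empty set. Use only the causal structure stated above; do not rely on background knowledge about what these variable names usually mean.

{}

Variables eligible for adjustment (non-descendants of Experience, excluding Experience and UrbanRes): {ParentIncome, Region, UnionMember}.
Backdoor paths from Experience to UrbanRes:
  P1: Experience <- Region -> UnionMember <- ParentIncome -> Income -> UrbanRes
  P2: Experience <- Region -> UnionMember <- ParentIncome -> UrbanRes
  P3: Experience <- Region -> UnionMember -> Ability <- ParentIncome -> Income -> UrbanRes
  P4: Experience <- Region -> UnionMember -> Ability <- ParentIncome -> UrbanRes
Each backdoor path contains an unconditioned collider, so every path is already blocked with the empty conditioning set:
  P1: blocked at collider UnionMember (neither it nor any descendant is in the conditioning set).
  P2: blocked at collider UnionMember (neither it nor any descendant is in the conditioning set).
  P3: blocked at collider Ability (neither it nor any descendant is in the conditioning set).
  P4: blocked at collider Ability (neither it nor any descendant is in the conditioning set).
The empty set is therefore the unique smallest valid set.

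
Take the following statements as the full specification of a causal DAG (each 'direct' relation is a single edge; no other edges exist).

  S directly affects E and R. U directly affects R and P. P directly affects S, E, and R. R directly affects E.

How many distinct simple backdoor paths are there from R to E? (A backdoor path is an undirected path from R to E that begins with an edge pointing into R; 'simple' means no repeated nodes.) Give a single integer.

A backdoor path from R to E is any simple undirected path whose first edge points into R (i.e. leaves R via a parent).
Parents of R: {P, S, U}.
Enumerating:
  P1: R <- U -> P -> S -> E
  P2: R <- U -> P -> E
  P3: R <- P -> S -> E
  P4: R <- P -> E
  P5: R <- S <- P -> E
  P6: R <- S -> E
That exhausts the simple backdoor paths. Count: 6.

6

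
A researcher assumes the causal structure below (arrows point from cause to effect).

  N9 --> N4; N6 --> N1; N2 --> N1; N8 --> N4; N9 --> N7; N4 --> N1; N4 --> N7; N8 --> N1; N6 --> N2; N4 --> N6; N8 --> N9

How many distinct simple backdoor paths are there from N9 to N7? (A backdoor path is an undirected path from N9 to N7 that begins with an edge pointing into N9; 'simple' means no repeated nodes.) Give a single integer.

A backdoor path from N9 to N7 is any simple undirected path whose first edge points into N9 (i.e. leaves N9 via a parent).
Parents of N9: {N8}.
Enumerating:
  P1: N9 <- N8 -> N4 -> N7
  P2: N9 <- N8 -> N1 <- N4 -> N7
  P3: N9 <- N8 -> N1 <- N6 <- N4 -> N7
  P4: N9 <- N8 -> N1 <- N2 <- N6 <- N4 -> N7
That exhausts the simple backdoor paths. Count: 4.

4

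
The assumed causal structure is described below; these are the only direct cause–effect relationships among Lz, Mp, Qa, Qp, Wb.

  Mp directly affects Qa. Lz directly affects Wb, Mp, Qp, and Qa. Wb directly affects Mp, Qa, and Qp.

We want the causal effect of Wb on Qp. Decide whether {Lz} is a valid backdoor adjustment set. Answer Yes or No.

Backdoor paths from Wb to Qp (paths whose first edge points into Wb):
  P1: Wb <- Lz -> Qp
Condition 1 (no descendant of Wb in the set): holds — descendants of Wb are {Mp, Qa, Qp}; none are in {Lz}.
Condition 2 (every backdoor path blocked by {Lz}):
  P1: blocked at fork node Lz ∈ conditioning set.
{Lz} satisfies the backdoor criterion.

Yes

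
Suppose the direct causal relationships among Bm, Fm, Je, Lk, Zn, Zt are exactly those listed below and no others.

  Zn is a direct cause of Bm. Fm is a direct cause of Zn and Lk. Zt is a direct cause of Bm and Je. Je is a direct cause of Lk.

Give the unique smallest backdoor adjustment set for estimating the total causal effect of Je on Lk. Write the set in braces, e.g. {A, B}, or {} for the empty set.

Variables eligible for adjustment (non-descendants of Je, excluding Je and Lk): {Bm, Fm, Zn, Zt}.
Backdoor paths from Je to Lk:
  P1: Je <- Zt -> Bm <- Zn <- Fm -> Lk
Each backdoor path contains an unconditioned collider, so every path is already blocked with the empty conditioning set:
  P1: blocked at collider Bm (neither it nor any descendant is in the conditioning set).
The empty set is therefore the unique smallest valid set.

{}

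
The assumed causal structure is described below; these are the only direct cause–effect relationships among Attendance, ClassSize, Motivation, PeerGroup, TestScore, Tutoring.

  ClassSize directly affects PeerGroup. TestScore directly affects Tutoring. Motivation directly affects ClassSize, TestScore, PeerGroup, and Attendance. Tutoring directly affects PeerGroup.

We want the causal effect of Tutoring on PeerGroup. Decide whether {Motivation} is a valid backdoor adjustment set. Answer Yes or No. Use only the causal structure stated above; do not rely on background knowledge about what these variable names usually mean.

Backdoor paths from Tutoring to PeerGroup (paths whose first edge points into Tutoring):
  P1: Tutoring <- TestScore <- Motivation -> ClassSize -> PeerGroup
  P2: Tutoring <- TestScore <- Motivation -> PeerGroup
Condition 1 (no descendant of Tutoring in the set): holds — descendants of Tutoring are {PeerGroup}; none are in {Motivation}.
Condition 2 (every backdoor path blocked by {Motivation}):
  P1: blocked at fork node Motivation ∈ conditioning set.
  P2: blocked at fork node Motivation ∈ conditioning set.
{Motivation} satisfies the backdoor criterion.

Yes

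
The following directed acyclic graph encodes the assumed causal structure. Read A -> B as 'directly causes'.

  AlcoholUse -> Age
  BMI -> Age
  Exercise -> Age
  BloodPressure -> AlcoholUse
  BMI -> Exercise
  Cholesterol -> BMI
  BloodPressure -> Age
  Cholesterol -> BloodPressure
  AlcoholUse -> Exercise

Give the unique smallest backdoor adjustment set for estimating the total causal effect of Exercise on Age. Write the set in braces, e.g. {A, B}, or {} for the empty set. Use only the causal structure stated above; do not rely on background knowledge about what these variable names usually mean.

Variables eligible for adjustment (non-descendants of Exercise, excluding Exercise and Age): {AlcoholUse, BMI, BloodPressure, Cholesterol}.
Backdoor paths from Exercise to Age:
  P1: Exercise <- BMI <- Cholesterol -> BloodPressure -> AlcoholUse -> Age
  P2: Exercise <- BMI <- Cholesterol -> BloodPressure -> Age
  P3: Exercise <- BMI -> Age
  P4: Exercise <- AlcoholUse <- BloodPressure <- Cholesterol -> BMI -> Age
  P5: Exercise <- AlcoholUse <- BloodPressure -> Age
  P6: Exercise <- AlcoholUse -> Age
The empty set is not sufficient: P1 (Exercise <- BMI <- Cholesterol -> BloodPressure -> AlcoholUse -> Age) has no collider blocking it and no conditioned non-collider, so it is open.
Try {AlcoholUse, BMI}:
  P1: blocked at chain node BMI ∈ conditioning set.
  P2: blocked at chain node BMI ∈ conditioning set.
  P3: blocked at fork node BMI ∈ conditioning set.
  P4: blocked at chain node AlcoholUse ∈ conditioning set.
  P5: blocked at chain node AlcoholUse ∈ conditioning set.
  P6: blocked at fork node AlcoholUse ∈ conditioning set.
{AlcoholUse, BMI} contains no descendant of Exercise and blocks every backdoor path.
Every element of {AlcoholUse, BMI} is needed (dropping AlcoholUse leaves P5 open; dropping BMI leaves P2 open), so no proper subset is valid.
Among all size-2 subsets of the eligible variables, only {AlcoholUse, BMI} blocks every backdoor path, so it is the unique smallest valid adjustment set.

{AlcoholUse, BMI}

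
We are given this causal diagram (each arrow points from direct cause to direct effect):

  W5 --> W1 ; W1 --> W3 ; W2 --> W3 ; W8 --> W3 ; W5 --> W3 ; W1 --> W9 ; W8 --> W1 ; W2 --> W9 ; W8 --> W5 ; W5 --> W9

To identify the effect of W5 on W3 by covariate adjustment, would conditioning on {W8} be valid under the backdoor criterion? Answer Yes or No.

Yes

Backdoor paths from W5 to W3 (paths whose first edge points into W5):
  P1: W5 <- W8 -> W1 -> W3
  P2: W5 <- W8 -> W1 -> W9 <- W2 -> W3
  P3: W5 <- W8 -> W3
Condition 1 (no descendant of W5 in the set): holds — descendants of W5 are {W1, W3, W9}; none are in {W8}.
Condition 2 (every backdoor path blocked by {W8}):
  P1: blocked at fork node W8 ∈ conditioning set.
  P2: blocked at fork node W8 ∈ conditioning set.
  P3: blocked at fork node W8 ∈ conditioning set.
{W8} satisfies the backdoor criterion.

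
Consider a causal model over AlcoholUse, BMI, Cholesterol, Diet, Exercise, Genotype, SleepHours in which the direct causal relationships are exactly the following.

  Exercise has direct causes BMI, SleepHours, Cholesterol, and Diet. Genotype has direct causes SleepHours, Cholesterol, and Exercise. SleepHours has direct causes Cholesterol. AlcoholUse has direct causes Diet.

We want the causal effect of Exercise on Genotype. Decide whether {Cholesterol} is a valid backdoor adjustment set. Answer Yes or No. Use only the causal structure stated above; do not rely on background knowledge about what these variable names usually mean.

Backdoor paths from Exercise to Genotype (paths whose first edge points into Exercise):
  P1: Exercise <- Cholesterol -> SleepHours -> Genotype
  P2: Exercise <- Cholesterol -> Genotype
  P3: Exercise <- SleepHours <- Cholesterol -> Genotype
  P4: Exercise <- SleepHours -> Genotype
Condition 1 (no descendant of Exercise in the set): holds — descendants of Exercise are {Genotype}; none are in {Cholesterol}.
Condition 2 (every backdoor path blocked by {Cholesterol}):
  P1: blocked at fork node Cholesterol ∈ conditioning set.
  P2: blocked at fork node Cholesterol ∈ conditioning set.
  P3: blocked at fork node Cholesterol ∈ conditioning set.
  P4: open — no interior node is in the conditioning set.
{Cholesterol} does not satisfy the backdoor criterion.

No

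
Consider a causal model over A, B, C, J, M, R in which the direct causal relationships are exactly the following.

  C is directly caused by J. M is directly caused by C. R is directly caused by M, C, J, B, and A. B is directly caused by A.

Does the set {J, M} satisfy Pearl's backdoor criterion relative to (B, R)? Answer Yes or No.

Backdoor paths from B to R (paths whose first edge points into B):
  P1: B <- A -> R
Condition 1 (no descendant of B in the set): holds — descendants of B are {R}; none are in {J, M}.
Condition 2 (every backdoor path blocked by {J, M}):
  P1: open — no interior node is in the conditioning set.
{J, M} does not satisfy the backdoor criterion.

No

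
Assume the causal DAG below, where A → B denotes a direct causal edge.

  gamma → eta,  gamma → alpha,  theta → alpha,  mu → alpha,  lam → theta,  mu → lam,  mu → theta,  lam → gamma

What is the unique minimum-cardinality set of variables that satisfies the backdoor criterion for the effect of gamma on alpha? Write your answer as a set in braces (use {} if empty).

Variables eligible for adjustment (non-descendants of gamma, excluding gamma and alpha): {lam, mu, theta}.
Backdoor paths from gamma to alpha:
  P1: gamma <- lam <- mu -> theta -> alpha
  P2: gamma <- lam <- mu -> alpha
  P3: gamma <- lam -> theta <- mu -> alpha
  P4: gamma <- lam -> theta -> alpha
The empty set is not sufficient: P1 (gamma <- lam <- mu -> theta -> alpha) has no collider blocking it and no conditioned non-collider, so it is open.
Try {lam}:
  P1: blocked at chain node lam ∈ conditioning set.
  P2: blocked at chain node lam ∈ conditioning set.
  P3: blocked at fork node lam ∈ conditioning set.
  P4: blocked at fork node lam ∈ conditioning set.
{lam} contains no descendant of gamma and blocks every backdoor path.
No other singleton works — e.g. {mu} leaves P4 open — so {lam} is the unique smallest valid adjustment set.

{lam}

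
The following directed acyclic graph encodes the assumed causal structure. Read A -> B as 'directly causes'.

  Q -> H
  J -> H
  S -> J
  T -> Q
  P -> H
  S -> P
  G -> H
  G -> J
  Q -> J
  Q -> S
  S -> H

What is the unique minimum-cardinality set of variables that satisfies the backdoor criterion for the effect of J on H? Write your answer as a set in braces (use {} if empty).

{G, Q, S}

Variables eligible for adjustment (non-descendants of J, excluding J and H): {G, P, Q, S, T}.
Backdoor paths from J to H:
  P1: J <- G -> H
  P2: J <- Q -> S -> P -> H
  P3: J <- Q -> S -> H
  P4: J <- Q -> H
  P5: J <- S <- Q -> H
  P6: J <- S -> P -> H
  P7: J <- S -> H
The empty set is not sufficient: P1 (J <- G -> H) has no collider blocking it and no conditioned non-collider, so it is open.
Try {G, Q, S}:
  P1: blocked at fork node G ∈ conditioning set.
  P2: blocked at fork node Q ∈ conditioning set.
  P3: blocked at fork node Q ∈ conditioning set.
  P4: blocked at fork node Q ∈ conditioning set.
  P5: blocked at chain node S ∈ conditioning set.
  P6: blocked at fork node S ∈ conditioning set.
  P7: blocked at fork node S ∈ conditioning set.
{G, Q, S} contains no descendant of J and blocks every backdoor path.
Every element of {G, Q, S} is needed (dropping G leaves P1 open; dropping Q leaves P4 open; dropping S leaves P6 open), so no proper subset is valid.
Among all size-3 subsets of the eligible variables, only {G, Q, S} blocks every backdoor path, so it is the unique smallest valid adjustment set.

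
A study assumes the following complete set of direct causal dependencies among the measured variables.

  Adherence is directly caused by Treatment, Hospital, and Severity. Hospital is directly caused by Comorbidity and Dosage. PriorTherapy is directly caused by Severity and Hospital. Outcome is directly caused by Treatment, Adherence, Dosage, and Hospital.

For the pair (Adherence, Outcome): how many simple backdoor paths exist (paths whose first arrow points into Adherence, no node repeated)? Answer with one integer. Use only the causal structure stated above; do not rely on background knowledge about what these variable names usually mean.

5

A backdoor path from Adherence to Outcome is any simple undirected path whose first edge points into Adherence (i.e. leaves Adherence via a parent).
Parents of Adherence: {Hospital, Severity, Treatment}.
Enumerating:
  P1: Adherence <- Treatment -> Outcome
  P2: Adherence <- Severity -> PriorTherapy <- Hospital <- Dosage -> Outcome
  P3: Adherence <- Severity -> PriorTherapy <- Hospital -> Outcome
  P4: Adherence <- Hospital <- Dosage -> Outcome
  P5: Adherence <- Hospital -> Outcome
That exhausts the simple backdoor paths. Count: 5.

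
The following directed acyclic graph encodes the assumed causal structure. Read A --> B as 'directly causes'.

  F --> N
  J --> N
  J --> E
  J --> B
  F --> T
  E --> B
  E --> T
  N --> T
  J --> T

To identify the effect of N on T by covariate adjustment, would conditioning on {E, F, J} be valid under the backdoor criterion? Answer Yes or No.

Yes

Backdoor paths from N to T (paths whose first edge points into N):
  P1: N <- F -> T
  P2: N <- J -> E -> T
  P3: N <- J -> T
  P4: N <- J -> B <- E -> T
Condition 1 (no descendant of N in the set): holds — descendants of N are {T}; none are in {E, F, J}.
Condition 2 (every backdoor path blocked by {E, F, J}):
  P1: blocked at fork node F ∈ conditioning set.
  P2: blocked at fork node J ∈ conditioning set.
  P3: blocked at fork node J ∈ conditioning set.
  P4: blocked at fork node J ∈ conditioning set.
{E, F, J} satisfies the backdoor criterion.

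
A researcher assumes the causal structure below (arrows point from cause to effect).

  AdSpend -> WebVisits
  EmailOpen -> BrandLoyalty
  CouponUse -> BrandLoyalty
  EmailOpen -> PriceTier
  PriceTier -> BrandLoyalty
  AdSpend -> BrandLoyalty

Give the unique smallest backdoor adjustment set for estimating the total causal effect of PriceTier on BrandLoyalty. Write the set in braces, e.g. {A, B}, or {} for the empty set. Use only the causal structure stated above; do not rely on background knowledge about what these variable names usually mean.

Variables eligible for adjustment (non-descendants of PriceTier, excluding PriceTier and BrandLoyalty): {AdSpend, CouponUse, EmailOpen, WebVisits}.
Backdoor paths from PriceTier to BrandLoyalty:
  P1: PriceTier <- EmailOpen -> BrandLoyalty
The empty set is not sufficient: P1 (PriceTier <- EmailOpen -> BrandLoyalty) has no collider blocking it and no conditioned non-collider, so it is open.
Try {EmailOpen}:
  P1: blocked at fork node EmailOpen ∈ conditioning set.
{EmailOpen} contains no descendant of PriceTier and blocks every backdoor path.
No other singleton works — e.g. {AdSpend} leaves P1 open — so {EmailOpen} is the unique smallest valid adjustment set.

{EmailOpen}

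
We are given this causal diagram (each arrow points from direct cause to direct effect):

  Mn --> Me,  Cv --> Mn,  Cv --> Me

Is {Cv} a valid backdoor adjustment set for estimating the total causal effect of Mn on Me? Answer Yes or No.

Yes

Backdoor paths from Mn to Me (paths whose first edge points into Mn):
  P1: Mn <- Cv -> Me
Condition 1 (no descendant of Mn in the set): holds — descendants of Mn are {Me}; none are in {Cv}.
Condition 2 (every backdoor path blocked by {Cv}):
  P1: blocked at fork node Cv ∈ conditioning set.
{Cv} satisfies the backdoor criterion.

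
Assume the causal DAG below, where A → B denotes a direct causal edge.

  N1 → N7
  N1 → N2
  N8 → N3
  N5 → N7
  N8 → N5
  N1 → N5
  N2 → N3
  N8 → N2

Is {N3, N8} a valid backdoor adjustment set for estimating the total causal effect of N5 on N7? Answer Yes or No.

Backdoor paths from N5 to N7 (paths whose first edge points into N5):
  P1: N5 <- N1 -> N7
  P2: N5 <- N8 -> N2 <- N1 -> N7
  P3: N5 <- N8 -> N3 <- N2 <- N1 -> N7
Condition 1 (no descendant of N5 in the set): holds — descendants of N5 are {N7}; none are in {N3, N8}.
Condition 2 (every backdoor path blocked by {N3, N8}):
  P1: open — no interior node is in the conditioning set.
  P2: blocked at fork node N8 ∈ conditioning set.
  P3: blocked at fork node N8 ∈ conditioning set.
{N3, N8} does not satisfy the backdoor criterion.

No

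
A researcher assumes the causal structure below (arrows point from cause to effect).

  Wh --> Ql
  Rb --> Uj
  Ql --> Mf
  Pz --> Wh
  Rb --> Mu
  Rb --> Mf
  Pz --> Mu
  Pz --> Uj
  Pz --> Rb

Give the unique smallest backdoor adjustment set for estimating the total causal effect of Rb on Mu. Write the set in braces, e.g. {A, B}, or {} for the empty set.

{Pz}

Variables eligible for adjustment (non-descendants of Rb, excluding Rb and Mu): {Pz, Ql, Wh}.
Backdoor paths from Rb to Mu:
  P1: Rb <- Pz -> Mu
The empty set is not sufficient: P1 (Rb <- Pz -> Mu) has no collider blocking it and no conditioned non-collider, so it is open.
Try {Pz}:
  P1: blocked at fork node Pz ∈ conditioning set.
{Pz} contains no descendant of Rb and blocks every backdoor path.
No other singleton works — e.g. {Wh} leaves P1 open — so {Pz} is the unique smallest valid adjustment set.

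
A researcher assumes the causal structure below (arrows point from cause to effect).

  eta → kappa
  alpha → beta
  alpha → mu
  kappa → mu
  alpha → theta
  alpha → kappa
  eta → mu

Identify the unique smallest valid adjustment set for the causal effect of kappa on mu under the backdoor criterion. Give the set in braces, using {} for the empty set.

{alpha, eta}

Variables eligible for adjustment (non-descendants of kappa, excluding kappa and mu): {alpha, beta, eta, theta}.
Backdoor paths from kappa to mu:
  P1: kappa <- eta -> mu
  P2: kappa <- alpha -> mu
The empty set is not sufficient: P1 (kappa <- eta -> mu) has no collider blocking it and no conditioned non-collider, so it is open.
Try {alpha, eta}:
  P1: blocked at fork node eta ∈ conditioning set.
  P2: blocked at fork node alpha ∈ conditioning set.
{alpha, eta} contains no descendant of kappa and blocks every backdoor path.
Every element of {alpha, eta} is needed (dropping alpha leaves P2 open; dropping eta leaves P1 open), so no proper subset is valid.
Among all size-2 subsets of the eligible variables, only {alpha, eta} blocks every backdoor path, so it is the unique smallest valid adjustment set.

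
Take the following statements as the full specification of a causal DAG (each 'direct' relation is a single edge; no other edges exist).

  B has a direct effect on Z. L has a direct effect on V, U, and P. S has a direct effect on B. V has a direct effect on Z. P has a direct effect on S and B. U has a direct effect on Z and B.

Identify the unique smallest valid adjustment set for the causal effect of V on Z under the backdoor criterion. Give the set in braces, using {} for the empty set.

{L}

Variables eligible for adjustment (non-descendants of V, excluding V and Z): {B, L, P, S, U}.
Backdoor paths from V to Z:
  P1: V <- L -> P -> S -> B <- U -> Z
  P2: V <- L -> P -> S -> B -> Z
  P3: V <- L -> P -> B <- U -> Z
  P4: V <- L -> P -> B -> Z
  P5: V <- L -> U -> B -> Z
  P6: V <- L -> U -> Z
The empty set is not sufficient: P2 (V <- L -> P -> S -> B -> Z) has no collider blocking it and no conditioned non-collider, so it is open.
Try {L}:
  P1: blocked at fork node L ∈ conditioning set.
  P2: blocked at fork node L ∈ conditioning set.
  P3: blocked at fork node L ∈ conditioning set.
  P4: blocked at fork node L ∈ conditioning set.
  P5: blocked at fork node L ∈ conditioning set.
  P6: blocked at fork node L ∈ conditioning set.
{L} contains no descendant of V and blocks every backdoor path.
No other singleton works — e.g. {P} leaves P5 open — so {L} is the unique smallest valid adjustment set.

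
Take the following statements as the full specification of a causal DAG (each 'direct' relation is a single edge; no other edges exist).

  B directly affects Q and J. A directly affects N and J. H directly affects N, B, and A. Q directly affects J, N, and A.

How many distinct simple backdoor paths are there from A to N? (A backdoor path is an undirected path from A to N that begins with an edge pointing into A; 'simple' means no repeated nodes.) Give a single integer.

A backdoor path from A to N is any simple undirected path whose first edge points into A (i.e. leaves A via a parent).
Parents of A: {H, Q}.
Enumerating:
  P1: A <- H -> B -> Q -> N
  P2: A <- H -> B -> J <- Q -> N
  P3: A <- H -> N
  P4: A <- Q <- B <- H -> N
  P5: A <- Q -> J <- B <- H -> N
  P6: A <- Q -> N
That exhausts the simple backdoor paths. Count: 6.

6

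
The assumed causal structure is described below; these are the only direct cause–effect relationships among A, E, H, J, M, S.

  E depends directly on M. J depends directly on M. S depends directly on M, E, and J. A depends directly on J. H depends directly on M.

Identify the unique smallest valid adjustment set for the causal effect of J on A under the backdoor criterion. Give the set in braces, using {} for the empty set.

{}

Variables eligible for adjustment (non-descendants of J, excluding J and A): {E, H, M}.
Backdoor paths from J to A:
  (none)
With no backdoor paths the empty set already satisfies the criterion, and it is trivially minimal.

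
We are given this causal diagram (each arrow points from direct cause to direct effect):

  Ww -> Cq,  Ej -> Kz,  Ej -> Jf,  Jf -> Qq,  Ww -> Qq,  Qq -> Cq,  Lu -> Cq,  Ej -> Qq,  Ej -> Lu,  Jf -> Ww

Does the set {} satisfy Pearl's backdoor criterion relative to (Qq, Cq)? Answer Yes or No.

Backdoor paths from Qq to Cq (paths whose first edge points into Qq):
  P1: Qq <- Ej -> Lu -> Cq
  P2: Qq <- Ej -> Jf -> Ww -> Cq
  P3: Qq <- Jf <- Ej -> Lu -> Cq
  P4: Qq <- Jf -> Ww -> Cq
  P5: Qq <- Ww <- Jf <- Ej -> Lu -> Cq
  P6: Qq <- Ww -> Cq
Condition 1 (no descendant of Qq in the set): holds — descendants of Qq are {Cq}; none are in {}.
Condition 2 (every backdoor path blocked by {}):
  P1: open — no interior node is in the conditioning set.
  P2: open — no interior node is in the conditioning set.
  P3: open — no interior node is in the conditioning set.
  P4: open — no interior node is in the conditioning set.
  P5: open — no interior node is in the conditioning set.
  P6: open — no interior node is in the conditioning set.
{} does not satisfy the backdoor criterion.

No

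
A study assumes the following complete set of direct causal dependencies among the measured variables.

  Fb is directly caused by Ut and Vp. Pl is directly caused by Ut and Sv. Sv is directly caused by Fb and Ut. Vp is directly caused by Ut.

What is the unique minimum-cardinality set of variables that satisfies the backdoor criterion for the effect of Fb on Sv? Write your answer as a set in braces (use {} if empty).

{Ut}

Variables eligible for adjustment (non-descendants of Fb, excluding Fb and Sv): {Ut, Vp}.
Backdoor paths from Fb to Sv:
  P1: Fb <- Ut -> Sv
  P2: Fb <- Ut -> Pl <- Sv
  P3: Fb <- Vp <- Ut -> Sv
  P4: Fb <- Vp <- Ut -> Pl <- Sv
The empty set is not sufficient: P1 (Fb <- Ut -> Sv) has no collider blocking it and no conditioned non-collider, so it is open.
Try {Ut}:
  P1: blocked at fork node Ut ∈ conditioning set.
  P2: blocked at fork node Ut ∈ conditioning set.
  P3: blocked at fork node Ut ∈ conditioning set.
  P4: blocked at fork node Ut ∈ conditioning set.
{Ut} contains no descendant of Fb and blocks every backdoor path.
No other singleton works — e.g. {Vp} leaves P1 open — so {Ut} is the unique smallest valid adjustment set.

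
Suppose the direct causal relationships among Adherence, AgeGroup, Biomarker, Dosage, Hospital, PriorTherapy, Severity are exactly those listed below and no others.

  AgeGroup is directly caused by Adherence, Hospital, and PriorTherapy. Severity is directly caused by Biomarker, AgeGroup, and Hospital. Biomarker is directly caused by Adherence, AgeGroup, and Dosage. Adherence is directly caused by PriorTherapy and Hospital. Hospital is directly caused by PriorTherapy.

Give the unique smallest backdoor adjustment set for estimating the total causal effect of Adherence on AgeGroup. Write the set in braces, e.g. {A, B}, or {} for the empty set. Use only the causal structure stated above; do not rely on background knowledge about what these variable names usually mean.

{Hospital, PriorTherapy}

Variables eligible for adjustment (non-descendants of Adherence, excluding Adherence and AgeGroup): {Dosage, Hospital, PriorTherapy}.
Backdoor paths from Adherence to AgeGroup:
  P1: Adherence <- PriorTherapy -> Hospital -> AgeGroup
  P2: Adherence <- PriorTherapy -> Hospital -> Severity <- AgeGroup
  P3: Adherence <- PriorTherapy -> Hospital -> Severity <- Biomarker <- AgeGroup
  P4: Adherence <- PriorTherapy -> AgeGroup
  P5: Adherence <- Hospital <- PriorTherapy -> AgeGroup
  P6: Adherence <- Hospital -> AgeGroup
  P7: Adherence <- Hospital -> Severity <- AgeGroup
  P8: Adherence <- Hospital -> Severity <- Biomarker <- AgeGroup
The empty set is not sufficient: P1 (Adherence <- PriorTherapy -> Hospital -> AgeGroup) has no collider blocking it and no conditioned non-collider, so it is open.
Try {Hospital, PriorTherapy}:
  P1: blocked at fork node PriorTherapy ∈ conditioning set.
  P2: blocked at fork node PriorTherapy ∈ conditioning set.
  P3: blocked at fork node PriorTherapy ∈ conditioning set.
  P4: blocked at fork node PriorTherapy ∈ conditioning set.
  P5: blocked at chain node Hospital ∈ conditioning set.
  P6: blocked at fork node Hospital ∈ conditioning set.
  P7: blocked at fork node Hospital ∈ conditioning set.
  P8: blocked at fork node Hospital ∈ conditioning set.
{Hospital, PriorTherapy} contains no descendant of Adherence and blocks every backdoor path.
Every element of {Hospital, PriorTherapy} is needed (dropping Hospital leaves P6 open; dropping PriorTherapy leaves P4 open), so no proper subset is valid.
Among all size-2 subsets of the eligible variables, only {Hospital, PriorTherapy} blocks every backdoor path, so it is the unique smallest valid adjustment set.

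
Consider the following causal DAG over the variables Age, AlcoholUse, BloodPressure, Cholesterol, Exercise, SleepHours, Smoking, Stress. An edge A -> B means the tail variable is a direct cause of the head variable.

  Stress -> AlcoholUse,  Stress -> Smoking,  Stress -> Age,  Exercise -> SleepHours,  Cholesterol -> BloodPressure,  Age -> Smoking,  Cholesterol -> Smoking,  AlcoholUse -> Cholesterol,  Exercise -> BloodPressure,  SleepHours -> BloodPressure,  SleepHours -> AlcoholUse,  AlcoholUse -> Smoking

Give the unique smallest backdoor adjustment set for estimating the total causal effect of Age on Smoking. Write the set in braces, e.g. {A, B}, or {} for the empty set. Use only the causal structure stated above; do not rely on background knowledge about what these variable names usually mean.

{Stress}

Variables eligible for adjustment (non-descendants of Age, excluding Age and Smoking): {AlcoholUse, BloodPressure, Cholesterol, Exercise, SleepHours, Stress}.
Backdoor paths from Age to Smoking:
  P1: Age <- Stress -> AlcoholUse <- SleepHours <- Exercise -> BloodPressure <- Cholesterol -> Smoking
  P2: Age <- Stress -> AlcoholUse <- SleepHours -> BloodPressure <- Cholesterol -> Smoking
  P3: Age <- Stress -> AlcoholUse -> Cholesterol -> Smoking
  P4: Age <- Stress -> AlcoholUse -> Smoking
  P5: Age <- Stress -> Smoking
The empty set is not sufficient: P3 (Age <- Stress -> AlcoholUse -> Cholesterol -> Smoking) has no collider blocking it and no conditioned non-collider, so it is open.
Try {Stress}:
  P1: blocked at fork node Stress ∈ conditioning set.
  P2: blocked at fork node Stress ∈ conditioning set.
  P3: blocked at fork node Stress ∈ conditioning set.
  P4: blocked at fork node Stress ∈ conditioning set.
  P5: blocked at fork node Stress ∈ conditioning set.
{Stress} contains no descendant of Age and blocks every backdoor path.
No other singleton works — e.g. {Exercise} leaves P3 open — so {Stress} is the unique smallest valid adjustment set.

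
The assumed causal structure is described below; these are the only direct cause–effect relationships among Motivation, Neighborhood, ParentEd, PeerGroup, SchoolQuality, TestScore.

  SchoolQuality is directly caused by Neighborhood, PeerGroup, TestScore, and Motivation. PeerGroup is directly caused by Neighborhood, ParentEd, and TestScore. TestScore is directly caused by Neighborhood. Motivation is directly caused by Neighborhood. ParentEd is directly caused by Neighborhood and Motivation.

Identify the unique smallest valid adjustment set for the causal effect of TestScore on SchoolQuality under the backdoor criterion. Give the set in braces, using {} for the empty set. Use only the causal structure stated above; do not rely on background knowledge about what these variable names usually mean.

Variables eligible for adjustment (non-descendants of TestScore, excluding TestScore and SchoolQuality): {Motivation, Neighborhood, ParentEd}.
Backdoor paths from TestScore to SchoolQuality:
  P1: TestScore <- Neighborhood -> Motivation -> ParentEd -> PeerGroup -> SchoolQuality
  P2: TestScore <- Neighborhood -> Motivation -> SchoolQuality
  P3: TestScore <- Neighborhood -> ParentEd <- Motivation -> SchoolQuality
  P4: TestScore <- Neighborhood -> ParentEd -> PeerGroup -> SchoolQuality
  P5: TestScore <- Neighborhood -> PeerGroup <- ParentEd <- Motivation -> SchoolQuality
  P6: TestScore <- Neighborhood -> PeerGroup -> SchoolQuality
  P7: TestScore <- Neighborhood -> SchoolQuality
The empty set is not sufficient: P1 (TestScore <- Neighborhood -> Motivation -> ParentEd -> PeerGroup -> SchoolQuality) has no collider blocking it and no conditioned non-collider, so it is open.
Try {Neighborhood}:
  P1: blocked at fork node Neighborhood ∈ conditioning set.
  P2: blocked at fork node Neighborhood ∈ conditioning set.
  P3: blocked at fork node Neighborhood ∈ conditioning set.
  P4: blocked at fork node Neighborhood ∈ conditioning set.
  P5: blocked at fork node Neighborhood ∈ conditioning set.
  P6: blocked at fork node Neighborhood ∈ conditioning set.
  P7: blocked at fork node Neighborhood ∈ conditioning set.
{Neighborhood} contains no descendant of TestScore and blocks every backdoor path.
No other singleton works — e.g. {Motivation} leaves P4 open — so {Neighborhood} is the unique smallest valid adjustment set.

{Neighborhood}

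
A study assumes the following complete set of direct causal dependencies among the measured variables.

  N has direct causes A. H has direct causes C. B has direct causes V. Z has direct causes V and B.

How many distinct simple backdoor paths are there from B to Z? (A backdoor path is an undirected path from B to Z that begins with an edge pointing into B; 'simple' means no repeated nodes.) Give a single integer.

A backdoor path from B to Z is any simple undirected path whose first edge points into B (i.e. leaves B via a parent).
Parents of B: {V}.
Enumerating:
  P1: B <- V -> Z
That exhausts the simple backdoor paths. Count: 1.

1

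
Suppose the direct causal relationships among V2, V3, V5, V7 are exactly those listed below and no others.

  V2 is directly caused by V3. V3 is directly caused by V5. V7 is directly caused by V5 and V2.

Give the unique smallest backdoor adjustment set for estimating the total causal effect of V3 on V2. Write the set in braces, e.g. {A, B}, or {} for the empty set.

Variables eligible for adjustment (non-descendants of V3, excluding V3 and V2): {V5}.
Backdoor paths from V3 to V2:
  P1: V3 <- V5 -> V7 <- V2
Each backdoor path contains an unconditioned collider, so every path is already blocked with the empty conditioning set:
  P1: blocked at collider V7 (neither it nor any descendant is in the conditioning set).
The empty set is therefore the unique smallest valid set.

{}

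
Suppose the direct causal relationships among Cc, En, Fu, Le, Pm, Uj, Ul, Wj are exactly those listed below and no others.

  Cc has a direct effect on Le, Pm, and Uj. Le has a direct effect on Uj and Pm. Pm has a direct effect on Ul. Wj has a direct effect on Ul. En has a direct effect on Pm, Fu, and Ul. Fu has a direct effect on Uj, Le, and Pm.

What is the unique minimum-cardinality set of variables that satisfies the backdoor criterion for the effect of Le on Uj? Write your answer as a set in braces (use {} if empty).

{Cc, Fu}

Variables eligible for adjustment (non-descendants of Le, excluding Le and Uj): {Cc, En, Fu, Wj}.
Backdoor paths from Le to Uj:
  P1: Le <- Cc -> Uj
  P2: Le <- Cc -> Pm <- En -> Fu -> Uj
  P3: Le <- Cc -> Pm <- Fu -> Uj
  P4: Le <- Cc -> Pm -> Ul <- En -> Fu -> Uj
  P5: Le <- Fu <- En -> Pm <- Cc -> Uj
  P6: Le <- Fu <- En -> Ul <- Pm <- Cc -> Uj
  P7: Le <- Fu -> Uj
  P8: Le <- Fu -> Pm <- Cc -> Uj
The empty set is not sufficient: P1 (Le <- Cc -> Uj) has no collider blocking it and no conditioned non-collider, so it is open.
Try {Cc, Fu}:
  P1: blocked at fork node Cc ∈ conditioning set.
  P2: blocked at fork node Cc ∈ conditioning set.
  P3: blocked at fork node Cc ∈ conditioning set.
  P4: blocked at fork node Cc ∈ conditioning set.
  P5: blocked at chain node Fu ∈ conditioning set.
  P6: blocked at chain node Fu ∈ conditioning set.
  P7: blocked at fork node Fu ∈ conditioning set.
  P8: blocked at fork node Fu ∈ conditioning set.
{Cc, Fu} contains no descendant of Le and blocks every backdoor path.
Every element of {Cc, Fu} is needed (dropping Cc leaves P1 open; dropping Fu leaves P7 open), so no proper subset is valid.
Among all size-2 subsets of the eligible variables, only {Cc, Fu} blocks every backdoor path, so it is the unique smallest valid adjustment set.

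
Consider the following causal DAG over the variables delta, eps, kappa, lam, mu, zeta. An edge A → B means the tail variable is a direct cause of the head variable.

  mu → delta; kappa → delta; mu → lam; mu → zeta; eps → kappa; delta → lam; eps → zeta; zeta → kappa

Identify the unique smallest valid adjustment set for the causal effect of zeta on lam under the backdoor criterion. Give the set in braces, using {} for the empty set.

Variables eligible for adjustment (non-descendants of zeta, excluding zeta and lam): {eps, mu}.
Backdoor paths from zeta to lam:
  P1: zeta <- eps -> kappa -> delta <- mu -> lam
  P2: zeta <- eps -> kappa -> delta -> lam
  P3: zeta <- mu -> delta -> lam
  P4: zeta <- mu -> lam
The empty set is not sufficient: P2 (zeta <- eps -> kappa -> delta -> lam) has no collider blocking it and no conditioned non-collider, so it is open.
Try {eps, mu}:
  P1: blocked at fork node eps ∈ conditioning set.
  P2: blocked at fork node eps ∈ conditioning set.
  P3: blocked at fork node mu ∈ conditioning set.
  P4: blocked at fork node mu ∈ conditioning set.
{eps, mu} contains no descendant of zeta and blocks every backdoor path.
Every element of {eps, mu} is needed (dropping eps leaves P2 open; dropping mu leaves P3 open), so no proper subset is valid.
Among all size-2 subsets of the eligible variables, only {eps, mu} blocks every backdoor path, so it is the unique smallest valid adjustment set.

{eps, mu}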